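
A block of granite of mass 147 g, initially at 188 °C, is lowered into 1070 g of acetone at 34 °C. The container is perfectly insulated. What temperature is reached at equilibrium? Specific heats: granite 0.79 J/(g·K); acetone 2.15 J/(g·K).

T_f ≈ 41.4 °C

Heat gained plus heat lost sum to zero:
147×0.79×(T − 188) + 1070×2.15×(T − 34) = 0
2416.6 T = 100049
T = 100049/2416.6 ≈ 41.40 °C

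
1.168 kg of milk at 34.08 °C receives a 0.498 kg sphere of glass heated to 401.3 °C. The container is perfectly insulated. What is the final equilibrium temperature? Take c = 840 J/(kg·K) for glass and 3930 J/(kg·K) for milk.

T_f ≈ 64.8 °C

Heat gained plus heat lost sum to zero:
0.498×840×(T − 401.3) + 1.168×3930×(T − 34.08) = 0
418.32(T − 401.3) + 4590.2(T − 34.08) = 0
5008.6 T = 324307
T ≈ 64.75 °C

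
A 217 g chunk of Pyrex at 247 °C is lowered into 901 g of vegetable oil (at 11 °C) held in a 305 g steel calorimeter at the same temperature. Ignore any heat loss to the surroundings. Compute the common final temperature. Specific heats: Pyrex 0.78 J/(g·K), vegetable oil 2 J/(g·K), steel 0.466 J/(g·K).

T_f ≈ 29.9 °C

T_f is the heat-capacity-weighted average of the initial temperatures:
T_f = (169.26×247 + 1802×11 + 142.13×11) / (169.26 + 1802 + 142.13)
    = 63193 / 2113.4 ≈ 29.90 °C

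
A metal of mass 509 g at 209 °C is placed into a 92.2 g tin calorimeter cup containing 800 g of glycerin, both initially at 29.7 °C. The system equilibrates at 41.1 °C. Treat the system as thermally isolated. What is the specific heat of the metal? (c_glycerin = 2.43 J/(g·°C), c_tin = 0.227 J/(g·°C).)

Conservation of energy gives ΣQ = 0:
509×c×(41.1 − 209) + 800×2.43×(41.1 − 29.7) + 92.2×0.227×(41.1 − 29.7) = 0
-85461 c = -22400
c = -22400/-85461 ≈ 0.2621 J/(g·°C)

c ≈ 0.262 J/(g·°C)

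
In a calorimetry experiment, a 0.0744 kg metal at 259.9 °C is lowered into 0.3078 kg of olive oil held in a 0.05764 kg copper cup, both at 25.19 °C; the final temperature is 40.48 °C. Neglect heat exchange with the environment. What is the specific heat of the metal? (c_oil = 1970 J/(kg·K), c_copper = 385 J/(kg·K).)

c ≈ 589 J/(kg·K)

Conservation of energy gives ΣQ = 0:
0.0744×c×(40.48 − 259.9) + 0.3078×1970×(40.48 − 25.19) + 0.05764×385×(40.48 − 25.19) = 0
-16.32 c = -9610.6
c = -9610.6/-16.32 ≈ 588.7 J/(kg·K)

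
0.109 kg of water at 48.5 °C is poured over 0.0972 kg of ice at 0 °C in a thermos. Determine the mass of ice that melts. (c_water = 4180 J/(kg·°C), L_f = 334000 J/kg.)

Cooling the water to 0 °C releases 0.109·4180·48.5 = 22098 J.
To melt every bit of ice: 0.0972·334000 = 32465 J.
That's not enough to melt it all — equilibrium is at 0 °C with ice remaining.
Mass melted = 22098/334000 ≈ 0.06616 kg.

m_melted ≈ 0.0662 kg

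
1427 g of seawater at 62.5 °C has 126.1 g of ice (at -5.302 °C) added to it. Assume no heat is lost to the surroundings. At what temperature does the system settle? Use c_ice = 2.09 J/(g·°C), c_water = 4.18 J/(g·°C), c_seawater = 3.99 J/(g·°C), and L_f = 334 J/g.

T_f ≈ 50.2 °C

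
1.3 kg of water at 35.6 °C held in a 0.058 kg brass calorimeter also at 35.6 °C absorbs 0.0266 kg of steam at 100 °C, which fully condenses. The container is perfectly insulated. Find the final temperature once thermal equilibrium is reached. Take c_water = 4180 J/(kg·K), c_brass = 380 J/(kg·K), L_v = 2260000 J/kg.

T_f ≈ 47.7 °C

Energy conservation, ΣQ = 0:
latent heat released on condensation: 0.0266·2260000 = 60116; condensed water 100 °C→T: 111.19(T − 100); water warms: 1.3·4180·(T − 35.6) = 5434(T − 35.6); cup: 22.04(T − 35.6)
5567.2 T = 60116 + 11119 + 194235 = 265470
T ≈ 47.68 °C (< 100 °C, so full condensation is consistent).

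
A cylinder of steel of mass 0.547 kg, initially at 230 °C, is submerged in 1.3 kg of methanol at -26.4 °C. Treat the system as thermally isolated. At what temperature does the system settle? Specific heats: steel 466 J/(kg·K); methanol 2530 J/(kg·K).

T_f ≈ -8.0 °C

Setting the total heat transfer to zero:
0.547*466*(T − 230) + 1.3*2530*(T − (-26.4)) = 0
254.9(T − 230) + 3289(T − (-26.4)) = 0
(254.9 + 3289) T = 254.9*230 + 3289*(-26.4)
T ≈ -7.96 °C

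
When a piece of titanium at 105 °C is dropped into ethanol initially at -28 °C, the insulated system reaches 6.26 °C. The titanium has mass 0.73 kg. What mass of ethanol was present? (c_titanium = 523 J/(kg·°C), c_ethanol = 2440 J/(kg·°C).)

m ≈ 0.451 kg

Let T be the final temperature. ΣQ_i = 0:
0.73×523×(6.26 − 105) + m×2440×(6.26 − (-28)) = 0
83594 m = 37698
m = 37698/83594 ≈ 0.451 kg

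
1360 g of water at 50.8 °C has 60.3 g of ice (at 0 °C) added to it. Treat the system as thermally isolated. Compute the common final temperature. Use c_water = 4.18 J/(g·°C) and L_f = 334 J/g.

Energy conservation, ΣQ = 0:
latent heat to melt: 60.3·334 = 20140
  meltwater 0→T: 60.3·4.18·T = 252.05 T
  water: 5684.8(T − 50.8)
5936.9 T = 288788 − 20140 = 268648
T ≈ 45.25 °C (positive, so assuming full melt was valid).

T_f ≈ 45.3 °C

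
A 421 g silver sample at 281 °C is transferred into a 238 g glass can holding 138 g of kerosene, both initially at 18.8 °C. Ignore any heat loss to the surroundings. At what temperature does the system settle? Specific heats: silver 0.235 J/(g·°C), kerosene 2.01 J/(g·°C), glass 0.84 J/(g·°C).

Taking heat into each body as positive, Σ m c ΔT = 0:
421*0.235*(T − 281) + 138*2.01*(T − 18.8) + 238*0.84*(T − 18.8) = 0
98.93(T − 281) + 277.38(T − 18.8) + 199.92(T − 18.8) = 0
576.24 T = 36774
T = 36774/576.24 ≈ 63.82 °C

T_f ≈ 63.8 °C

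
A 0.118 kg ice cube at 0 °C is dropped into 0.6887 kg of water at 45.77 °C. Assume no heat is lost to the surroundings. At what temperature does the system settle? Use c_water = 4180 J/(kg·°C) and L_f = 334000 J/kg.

Sum of m c ΔT and latent-heat terms is zero:
latent heat to melt: 0.118·334000 = 39412
  meltwater 0→T: 0.118·4180·T = 493.24 T
  water: 2878.8(T − 45.77)
3372 T = 131761 − 39412 = 92349
T ≈ 27.39 °C (positive, so assuming full melt was valid).

T_f ≈ 27.4 °C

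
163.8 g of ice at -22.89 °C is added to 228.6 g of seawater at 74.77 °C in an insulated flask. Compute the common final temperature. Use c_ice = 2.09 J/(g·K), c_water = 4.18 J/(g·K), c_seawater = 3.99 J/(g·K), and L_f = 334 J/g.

T_f ≈ 3.5 °C

Conservation of energy gives ΣQ = 0:
ice -22.89→0 °C: 163.8·2.09·22.89 = 7836.2; latent heat to melt: 163.8·334 = 54709; meltwater 0→T: 163.8·4.18·T = 684.68 T; seawater cools: 228.6·3.99·(T − 74.77) = 912.11(T − 74.77)
1596.8 T = 68199 − 62545 = 5653.4
T ≈ 3.54 °C. Since T > 0 °C, the all-ice-melts assumption holds.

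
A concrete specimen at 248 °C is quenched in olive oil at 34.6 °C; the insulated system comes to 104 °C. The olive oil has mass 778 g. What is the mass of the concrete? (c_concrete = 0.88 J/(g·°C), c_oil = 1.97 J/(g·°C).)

Heat lost by the concrete = heat gained by the oil:
m×0.88×(248 − 104) = 778×1.97×(104 − 34.6)
126.72 m = 106367  ⇒  m ≈ 839.4 g

m ≈ 839 g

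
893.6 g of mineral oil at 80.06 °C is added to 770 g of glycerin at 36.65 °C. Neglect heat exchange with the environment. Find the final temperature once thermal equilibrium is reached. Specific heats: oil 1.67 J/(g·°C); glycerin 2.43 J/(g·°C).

T_f ≈ 55.9 °C

Heat gained plus heat lost sum to zero:
893.6×1.67×(T − 80.06) + 770×2.43×(T − 36.65) = 0
1492.3(T − 80.06) + 1871.1(T − 36.65) = 0
(1492.3 + 1871.1) T = 1492.3×80.06 + 1871.1×36.65
T = 188050 / 3363.4 = 55.9 °C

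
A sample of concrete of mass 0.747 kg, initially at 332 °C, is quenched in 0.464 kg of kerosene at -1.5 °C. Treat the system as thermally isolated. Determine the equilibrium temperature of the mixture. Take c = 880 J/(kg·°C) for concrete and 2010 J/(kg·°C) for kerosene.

T_f ≈ 136.4 °C

T_f is the heat-capacity-weighted average of the initial temperatures:
T_f = (657.36*332 + 932.64*(-1.5)) / (657.36 + 932.64)
    = 216845 / 1590 ≈ 136.38 °C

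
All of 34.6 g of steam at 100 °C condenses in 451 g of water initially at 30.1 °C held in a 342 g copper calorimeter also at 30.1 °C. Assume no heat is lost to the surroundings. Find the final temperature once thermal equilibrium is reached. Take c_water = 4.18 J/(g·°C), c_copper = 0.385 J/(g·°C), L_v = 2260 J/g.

T_f ≈ 71.0 °C

Energy conservation, ΣQ = 0:
condense steam: −34.6·2260 = −78196
  condensed water 100 °C→T: 144.63(T − 100)
  water warms: 451·4.18·(T − 30.1) = 1885.2(T − 30.1)
  copper cup: 342·0.385·(T − 30.1) = 131.67(T − 30.1)
2161.5 T = 78196 + 14463 + 60707 = 153366
T ≈ 70.95 °C (< 100 °C, so full condensation is consistent).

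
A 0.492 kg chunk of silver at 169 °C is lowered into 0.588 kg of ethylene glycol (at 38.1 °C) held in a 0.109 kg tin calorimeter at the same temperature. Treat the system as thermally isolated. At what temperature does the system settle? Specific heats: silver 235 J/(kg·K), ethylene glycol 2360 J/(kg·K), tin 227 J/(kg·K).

T_f ≈ 48.0 °C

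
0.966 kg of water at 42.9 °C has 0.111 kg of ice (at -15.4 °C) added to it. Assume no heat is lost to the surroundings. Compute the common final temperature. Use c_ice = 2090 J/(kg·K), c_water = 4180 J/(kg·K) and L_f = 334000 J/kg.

T_f ≈ 29.4 °C

Setting the total heat transfer to zero:
warm ice to 0 °C: 0.111·2090·(0 − (-15.4)) = 3572.6
  melt ice: 0.111·334000 = 37074
  warm the meltwater: 463.98 T
  water: 4037.9(T − 42.9)
4501.9 T = 173225 − 40647 = 132578
T ≈ 29.45 °C (positive, so assuming full melt was valid).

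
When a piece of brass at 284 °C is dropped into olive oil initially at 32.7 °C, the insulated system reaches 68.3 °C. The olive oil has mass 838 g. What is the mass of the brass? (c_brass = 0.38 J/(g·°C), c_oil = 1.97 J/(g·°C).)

m ≈ 717 g

|Q_brass| = |Q_oil|:
m×0.38×(284 − 68.3) = 838×1.97×(68.3 − 32.7)
81.97 m = 58771  ⇒  m ≈ 717 g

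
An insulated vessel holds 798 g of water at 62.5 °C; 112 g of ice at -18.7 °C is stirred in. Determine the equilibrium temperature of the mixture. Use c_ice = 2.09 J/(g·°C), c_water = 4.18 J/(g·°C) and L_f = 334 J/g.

T_f ≈ 43.8 °C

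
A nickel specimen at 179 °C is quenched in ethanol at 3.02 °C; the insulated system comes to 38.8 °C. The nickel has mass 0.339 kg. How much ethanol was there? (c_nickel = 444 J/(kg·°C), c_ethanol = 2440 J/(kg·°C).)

|Q_nickel| = |Q_ethanol|:
0.339×444×(179 − 38.8) = m×2440×(38.8 − 3.02)
87303 m = 21102  ⇒  m ≈ 0.2417 kg

m ≈ 0.242 kg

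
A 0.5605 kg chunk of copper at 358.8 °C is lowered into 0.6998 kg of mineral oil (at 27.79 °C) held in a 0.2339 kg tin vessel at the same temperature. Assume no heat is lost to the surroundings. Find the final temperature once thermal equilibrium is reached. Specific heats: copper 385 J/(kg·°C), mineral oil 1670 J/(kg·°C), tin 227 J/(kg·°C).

T_f ≈ 77.5 °C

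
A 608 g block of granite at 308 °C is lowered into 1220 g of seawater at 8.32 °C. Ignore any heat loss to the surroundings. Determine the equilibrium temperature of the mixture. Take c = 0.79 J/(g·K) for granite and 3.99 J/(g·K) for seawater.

T_f ≈ 35.2 °C

Set heat shed by the hot body equal to heat absorbed by the cold body:
608·0.79·(308 − T) = 1220·3.99·(T − 8.32)
480.32(308 − T) = 4867.8(T − 8.32)
5348.1 T = 188439  ⇒  T ≈ 35.23 °C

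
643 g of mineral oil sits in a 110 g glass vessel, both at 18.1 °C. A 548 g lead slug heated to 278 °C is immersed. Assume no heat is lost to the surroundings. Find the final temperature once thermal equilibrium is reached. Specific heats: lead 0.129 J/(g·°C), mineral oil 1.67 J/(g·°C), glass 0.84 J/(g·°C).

Energy conservation, ΣQ = 0:
548×0.129×(T − 278) + 643×1.67×(T − 18.1) + 110×0.84×(T − 18.1) = 0
70.69(T − 278) + 1073.8(T − 18.1) + 92.4(T − 18.1) = 0
1236.9 T = 40761
T = 40761 / 1236.9 = 33 °C

T_f ≈ 33.0 °C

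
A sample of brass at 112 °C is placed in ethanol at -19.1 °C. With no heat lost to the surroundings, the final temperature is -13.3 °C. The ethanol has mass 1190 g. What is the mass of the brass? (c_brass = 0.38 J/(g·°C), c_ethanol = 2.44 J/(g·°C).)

Let T be the final temperature. ΣQ_i = 0:
m·0.38·(-13.3 − 112) + 1190·2.44·(-13.3 − (-19.1)) = 0
-47.61 m = -16841
m = -16841/-47.61 ≈ 353.7 g

m ≈ 354 g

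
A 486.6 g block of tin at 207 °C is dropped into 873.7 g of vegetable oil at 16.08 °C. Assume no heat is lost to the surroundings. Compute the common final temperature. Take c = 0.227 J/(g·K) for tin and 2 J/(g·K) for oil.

Conservation of energy gives ΣQ = 0:
486.6·0.227·(T − 207) + 873.7·2·(T − 16.08) = 0
110.46(T − 207) + 1747.4(T − 16.08) = 0
1857.9 T = 50963
T ≈ 27.43 °C

T_f ≈ 27.4 °C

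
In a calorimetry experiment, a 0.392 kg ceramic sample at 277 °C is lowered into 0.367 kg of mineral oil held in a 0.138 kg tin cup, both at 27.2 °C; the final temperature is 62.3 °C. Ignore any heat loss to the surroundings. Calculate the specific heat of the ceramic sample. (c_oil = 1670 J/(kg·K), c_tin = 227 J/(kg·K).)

c ≈ 269 J/(kg·K)

Energy conservation, ΣQ = 0:
0.392·c·(62.3 − 277) + 0.367·1670·(62.3 − 27.2) + 0.138·227·(62.3 − 27.2) = 0
-84.16 c = -22612
c = -22612/-84.16 ≈ 268.7 J/(kg·K)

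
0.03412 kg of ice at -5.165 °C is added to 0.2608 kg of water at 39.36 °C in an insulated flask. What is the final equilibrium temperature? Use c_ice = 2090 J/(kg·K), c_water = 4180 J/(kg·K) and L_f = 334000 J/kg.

T_f ≈ 25.3 °C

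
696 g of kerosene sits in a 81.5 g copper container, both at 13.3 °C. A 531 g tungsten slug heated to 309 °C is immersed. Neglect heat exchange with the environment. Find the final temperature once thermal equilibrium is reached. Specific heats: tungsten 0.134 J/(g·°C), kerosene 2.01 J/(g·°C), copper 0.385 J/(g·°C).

T_f ≈ 27.3 °C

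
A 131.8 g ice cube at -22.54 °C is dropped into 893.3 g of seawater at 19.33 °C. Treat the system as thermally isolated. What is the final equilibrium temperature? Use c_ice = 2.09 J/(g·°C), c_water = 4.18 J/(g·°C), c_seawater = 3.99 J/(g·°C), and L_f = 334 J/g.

T_f ≈ 4.5 °C

Setting the total heat transfer to zero:
warm ice to 0 °C: 131.8×2.09×(0 − (-22.54)) = 6208.9; fusion: m_ice L_f = 131.8×334 = 44021; warm the meltwater: 550.92 T; seawater cools: 893.3×3.99×(T − 19.33) = 3564.3(T − 19.33)
4115.2 T = 68897 − 50230 = 18667
T ≈ 4.54 °C (positive, so assuming full melt was valid).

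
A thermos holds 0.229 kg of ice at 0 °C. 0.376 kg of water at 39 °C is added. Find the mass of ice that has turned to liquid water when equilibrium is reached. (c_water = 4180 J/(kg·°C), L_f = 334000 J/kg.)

m_melted ≈ 0.184 kg

Water can give up m c ΔT = 0.376×4180×39 = 61296 J before reaching 0 °C.
To melt every bit of ice: 0.229×334000 = 76486 J.
Since 61296 < 76486 J, not all the ice melts; equilibrium is at 0 °C.
m_melted×334000 = 61296  ⇒  m_melted ≈ 0.1835 kg.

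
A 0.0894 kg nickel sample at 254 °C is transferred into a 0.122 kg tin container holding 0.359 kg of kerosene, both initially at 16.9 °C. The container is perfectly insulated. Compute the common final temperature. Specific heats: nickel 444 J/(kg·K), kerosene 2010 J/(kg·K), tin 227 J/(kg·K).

T_f ≈ 28.8 °C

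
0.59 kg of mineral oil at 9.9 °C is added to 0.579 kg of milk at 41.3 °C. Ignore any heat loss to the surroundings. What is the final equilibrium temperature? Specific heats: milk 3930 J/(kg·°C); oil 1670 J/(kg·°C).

T_f ≈ 31.8 °C

Taking heat into each body as positive, Σ m c ΔT = 0:
0.579*3930*(T − 41.3) + 0.59*1670*(T − 9.9) = 0
2275.5(T − 41.3) + 985.3(T − 9.9) = 0
3260.8 T = 103731
T = 103731/3260.8 ≈ 31.81 °C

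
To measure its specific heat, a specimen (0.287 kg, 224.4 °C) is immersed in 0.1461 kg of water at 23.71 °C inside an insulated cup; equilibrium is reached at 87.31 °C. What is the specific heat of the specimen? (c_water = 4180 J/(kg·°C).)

m_s c (T_s − T_f) = m_water c_water (T_f − T_0):
0.287×c×(224.4 − 87.31) = 0.1461×4180×(87.31 − 23.71)
39.34 c = 38840  ⇒  c ≈ 987.2 J/(kg·°C)

c ≈ 987 J/(kg·°C)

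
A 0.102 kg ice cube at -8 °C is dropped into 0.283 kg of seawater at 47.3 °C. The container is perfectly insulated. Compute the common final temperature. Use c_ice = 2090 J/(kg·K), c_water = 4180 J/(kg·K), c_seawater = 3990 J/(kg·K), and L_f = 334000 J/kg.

T_f ≈ 11.3 °C

Setting the total heat transfer to zero:
ice -8→0 °C: 0.102·2090·8 = 1705.4
  fusion: m_ice L_f = 0.102·334000 = 34068
  meltwater 0→T: 0.102·4180·T = 426.36 T
  seawater: 1129.2(T − 47.3)
1555.5 T = 53410 − 35773 = 17636
T ≈ 11.34 °C (positive, so assuming full melt was valid).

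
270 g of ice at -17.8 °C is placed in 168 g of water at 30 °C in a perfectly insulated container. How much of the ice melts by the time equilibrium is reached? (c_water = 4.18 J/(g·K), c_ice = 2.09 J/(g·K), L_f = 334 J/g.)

Cooling the water to 0 °C releases 168×4.18×30 = 21067 J.
Warming the ice to 0 °C takes 270×2.09×17.8 = 10045 J, leaving 11023 J for melting.
To melt every bit of ice: 270×334 = 90180 J.
11023 J < 90180 J, so only part of the ice melts and the system sits at 0 °C.
Mass melted = 11023/334 ≈ 33 g.

m_melted ≈ 33 g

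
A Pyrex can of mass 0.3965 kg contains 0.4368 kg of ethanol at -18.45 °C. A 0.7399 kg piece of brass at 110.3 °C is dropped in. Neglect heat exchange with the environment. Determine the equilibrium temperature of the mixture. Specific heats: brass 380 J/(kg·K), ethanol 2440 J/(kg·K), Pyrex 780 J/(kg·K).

T_f ≈ 3.4 °C

T_f is the heat-capacity-weighted average of the initial temperatures:
T_f = (281.16×110.3 + 1065.8×(-18.45) + 309.27×(-18.45)) / (281.16 + 1065.8 + 309.27)
    = 5642.3 / 1656.2 ≈ 3.41 °C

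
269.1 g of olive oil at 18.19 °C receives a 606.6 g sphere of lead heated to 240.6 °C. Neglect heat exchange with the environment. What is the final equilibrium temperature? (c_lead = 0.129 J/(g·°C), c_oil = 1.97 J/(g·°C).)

T_f ≈ 46.8 °C

Net heat exchanged in the isolated system is zero:
606.6*0.129*(T − 240.6) + 269.1*1.97*(T − 18.19) = 0
78.25(T − 240.6) + 530.13(T − 18.19) = 0
(78.25 + 530.13) T = 78.25*240.6 + 530.13*18.19
T = 28470 / 608.38 = 46.8 °C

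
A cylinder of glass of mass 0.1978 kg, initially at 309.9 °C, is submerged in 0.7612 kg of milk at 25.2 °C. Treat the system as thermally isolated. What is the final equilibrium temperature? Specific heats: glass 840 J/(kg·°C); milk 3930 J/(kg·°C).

T_f ≈ 40.2 °C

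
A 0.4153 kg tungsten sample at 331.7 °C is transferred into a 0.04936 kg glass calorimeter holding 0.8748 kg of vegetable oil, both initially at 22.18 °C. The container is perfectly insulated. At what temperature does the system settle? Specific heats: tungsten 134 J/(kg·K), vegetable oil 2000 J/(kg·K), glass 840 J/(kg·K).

T_f ≈ 31.5 °C

T_f is the heat-capacity-weighted average of the initial temperatures:
T_f = (55.65·331.7 + 1749.6·22.18 + 41.46·22.18) / (55.65 + 1749.6 + 41.46)
    = 58185 / 1846.7 ≈ 31.51 °C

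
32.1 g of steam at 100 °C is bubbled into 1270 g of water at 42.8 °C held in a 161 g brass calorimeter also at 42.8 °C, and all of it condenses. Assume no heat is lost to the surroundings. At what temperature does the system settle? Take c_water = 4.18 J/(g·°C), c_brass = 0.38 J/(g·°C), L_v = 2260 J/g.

Taking heat into each body as positive, Σ m c ΔT = 0:
steam→water at 100 °C releases m L_v = 32.1×2260 = 72546; condensed water 100 °C→T: 134.18(T − 100); water warms: 1270×4.18×(T − 42.8) = 5308.6(T − 42.8); brass cup: 161×0.38×(T − 42.8) = 61.18(T − 42.8)
5504 T = 72546 + 13418 + 229827 = 315790
T ≈ 57.38 °C (< 100 °C, so full condensation is consistent).

T_f ≈ 57.4 °C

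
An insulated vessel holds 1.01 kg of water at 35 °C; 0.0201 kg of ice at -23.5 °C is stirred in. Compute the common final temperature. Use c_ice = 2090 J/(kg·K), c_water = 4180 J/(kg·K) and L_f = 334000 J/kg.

T_f ≈ 32.5 °C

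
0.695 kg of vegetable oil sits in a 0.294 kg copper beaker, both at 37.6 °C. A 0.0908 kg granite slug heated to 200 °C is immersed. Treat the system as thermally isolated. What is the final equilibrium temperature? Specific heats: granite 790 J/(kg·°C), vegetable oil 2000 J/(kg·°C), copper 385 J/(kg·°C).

T_f ≈ 45.0 °C

Taking heat into each body as positive, Σ m c ΔT = 0:
0.0908×790×(T − 200) + 0.695×2000×(T − 37.6) + 0.294×385×(T − 37.6) = 0
71.73(T − 200) + 1390(T − 37.6) + 113.19(T − 37.6) = 0
1574.9 T = 70866
T = 70866/1574.9 ≈ 45.00 °C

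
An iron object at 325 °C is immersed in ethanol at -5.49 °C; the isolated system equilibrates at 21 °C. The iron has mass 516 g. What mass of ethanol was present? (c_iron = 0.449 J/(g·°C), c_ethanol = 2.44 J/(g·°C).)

Let T be the final temperature. ΣQ_i = 0:
516×0.449×(21 − 325) + m×2.44×(21 − (-5.49)) = 0
64.64 m = 70432
m = 70432/64.64 ≈ 1090 g

m ≈ 1090 g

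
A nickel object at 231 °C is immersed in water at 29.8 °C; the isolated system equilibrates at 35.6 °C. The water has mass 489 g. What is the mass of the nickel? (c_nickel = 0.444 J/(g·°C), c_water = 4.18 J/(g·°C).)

|Q_nickel| = |Q_water|:
m·0.444·(231 − 35.6) = 489·4.18·(35.6 − 29.8)
86.76 m = 11855  ⇒  m ≈ 136.6 g

m ≈ 137 g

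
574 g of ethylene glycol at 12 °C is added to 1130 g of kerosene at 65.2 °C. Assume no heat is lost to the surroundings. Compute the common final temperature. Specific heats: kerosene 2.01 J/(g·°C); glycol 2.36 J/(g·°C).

Setting the total heat transfer to zero:
1130·2.01·(T − 65.2) + 574·2.36·(T − 12) = 0
2271.3(T − 65.2) + 1354.6(T − 12) = 0
3625.9 T = 164344
T ≈ 45.32 °C

T_f ≈ 45.3 °C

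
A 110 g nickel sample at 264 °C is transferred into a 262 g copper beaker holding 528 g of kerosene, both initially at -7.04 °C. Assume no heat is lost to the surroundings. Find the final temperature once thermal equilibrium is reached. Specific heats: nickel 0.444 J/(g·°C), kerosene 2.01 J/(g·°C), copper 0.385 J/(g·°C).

T_f = Σ m_i c_i T_i / Σ m_i c_i:
T_f = (48.84*264 + 1061.3*(-7.04) + 100.87*(-7.04)) / (48.84 + 1061.3 + 100.87)
    = 4712.2 / 1211 ≈ 3.89 °C

T_f ≈ 3.9 °C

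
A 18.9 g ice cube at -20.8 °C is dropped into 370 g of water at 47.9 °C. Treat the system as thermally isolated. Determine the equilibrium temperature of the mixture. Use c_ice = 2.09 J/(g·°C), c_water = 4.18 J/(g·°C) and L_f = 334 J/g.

T_f ≈ 41.2 °C

Sum of m c ΔT and latent-heat terms is zero:
ice -20.8→0 °C: 18.9·2.09·20.8 = 821.62; latent heat to melt: 18.9·334 = 6312.6; meltwater 0→T: 18.9·4.18·T = 79 T; water: 1546.6(T − 47.9)
1625.6 T = 74082 − 7134.2 = 66948
T ≈ 41.18 °C. Since T > 0 °C, the all-ice-melts assumption holds.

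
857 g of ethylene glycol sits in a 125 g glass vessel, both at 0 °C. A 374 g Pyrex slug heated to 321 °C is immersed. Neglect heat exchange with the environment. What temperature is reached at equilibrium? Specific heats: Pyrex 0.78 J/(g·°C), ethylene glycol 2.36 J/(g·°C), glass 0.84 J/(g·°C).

Net heat exchanged in the isolated system is zero:
374*0.78*(T − 321) + 857*2.36*(T − 0) + 125*0.84*(T − 0) = 0
291.72(T − 321) + 2022.5(T − 0) + 105(T − 0) = 0
(291.72 + 2022.5 + 105) T = 291.72*321 + 2022.5*0 + 105*0
T = 93642 / 2419.2 = 38.7 °C

T_f ≈ 38.7 °C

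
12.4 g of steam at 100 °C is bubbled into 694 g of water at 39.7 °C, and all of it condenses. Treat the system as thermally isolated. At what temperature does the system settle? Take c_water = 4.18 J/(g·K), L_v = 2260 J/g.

T_f ≈ 50.2 °C

Heat gained plus heat lost sum to zero:
latent heat released on condensation: 12.4×2260 = 28024; condensate cools 100→T: 12.4×4.18×(T − 100) = 51.83(T − 100); original water: 2900.9(T − 39.7)
2952.8 T = 28024 + 5183.2 + 115167 = 148374
T ≈ 50.25 °C, under the boiling point, so the assumption holds.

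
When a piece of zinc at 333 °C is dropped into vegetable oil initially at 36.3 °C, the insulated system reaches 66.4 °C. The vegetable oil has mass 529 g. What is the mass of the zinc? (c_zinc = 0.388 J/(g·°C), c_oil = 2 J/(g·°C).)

m ≈ 308 g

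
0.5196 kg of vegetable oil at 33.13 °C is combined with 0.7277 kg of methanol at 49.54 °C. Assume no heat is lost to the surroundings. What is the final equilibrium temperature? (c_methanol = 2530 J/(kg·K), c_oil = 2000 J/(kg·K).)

Conservation of energy gives ΣQ = 0:
0.7277×2530×(T − 49.54) + 0.5196×2000×(T − 33.13) = 0
(1841.1 + 1039.2) T = 1841.1×49.54 + 1039.2×33.13
T = 125636 / 2880.3 = 43.6 °C

T_f ≈ 43.6 °C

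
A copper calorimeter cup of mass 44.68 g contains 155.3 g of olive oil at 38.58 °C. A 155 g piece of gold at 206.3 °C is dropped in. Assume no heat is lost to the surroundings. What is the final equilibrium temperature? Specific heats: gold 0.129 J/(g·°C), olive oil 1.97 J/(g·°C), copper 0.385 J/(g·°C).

T_f ≈ 48.4 °C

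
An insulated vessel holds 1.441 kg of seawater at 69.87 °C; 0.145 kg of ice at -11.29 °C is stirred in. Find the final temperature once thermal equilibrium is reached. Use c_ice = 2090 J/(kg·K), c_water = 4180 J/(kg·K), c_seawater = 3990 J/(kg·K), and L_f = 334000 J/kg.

T_f ≈ 55.0 °C

Heat gained plus heat lost sum to zero:
ice -11.29→0 °C: 0.145·2090·11.29 = 3421.4
  latent heat to melt: 0.145·334000 = 48430
  meltwater 0→T: 0.145·4180·T = 606.1 T
  seawater: 5749.6(T − 69.87)
6355.7 T = 401724 − 51851 = 349872
T ≈ 55.05 °C (positive, so assuming full melt was valid).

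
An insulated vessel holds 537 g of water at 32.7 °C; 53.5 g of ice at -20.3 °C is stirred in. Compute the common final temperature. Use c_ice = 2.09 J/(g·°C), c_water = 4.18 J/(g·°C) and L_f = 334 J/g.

Taking heat into each body as positive, Σ m c ΔT = 0:
ice -20.3→0 °C: 53.5×2.09×20.3 = 2269.8; latent heat to melt: 53.5×334 = 17869; warm the meltwater: 223.63 T; water: 2244.7(T − 32.7)
2468.3 T = 73400 − 20139 = 53262
T ≈ 21.58 °C. Since T > 0 °C, the all-ice-melts assumption holds.

T_f ≈ 21.6 °C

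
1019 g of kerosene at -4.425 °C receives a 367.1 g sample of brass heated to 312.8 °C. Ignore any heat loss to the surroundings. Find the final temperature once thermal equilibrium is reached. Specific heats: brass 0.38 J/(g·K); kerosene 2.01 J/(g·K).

T_f ≈ 15.8 °C

T_f is the heat-capacity-weighted average of the initial temperatures:
T_f = (139.5·312.8 + 2048.2·(-4.425)) / (139.5 + 2048.2)
    = 34572 / 2187.7 ≈ 15.80 °C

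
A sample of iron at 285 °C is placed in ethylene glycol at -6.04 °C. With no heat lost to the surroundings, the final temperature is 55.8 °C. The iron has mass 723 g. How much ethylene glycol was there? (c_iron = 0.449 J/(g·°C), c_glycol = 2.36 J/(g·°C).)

m ≈ 510 g

Heat lost by the iron = heat gained by the glycol:
723·0.449·(285 − 55.8) = m·2.36·(55.8 − (-6.04))
145.94 m = 74405  ⇒  m ≈ 509.8 g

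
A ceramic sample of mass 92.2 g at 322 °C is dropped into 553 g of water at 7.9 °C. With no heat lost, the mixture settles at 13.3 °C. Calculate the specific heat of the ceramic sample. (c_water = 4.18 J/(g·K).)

Net heat exchanged in the isolated system is zero:
92.2·c·(13.3 − 322) + 553·4.18·(13.3 − 7.9) = 0
-28462 c = -12482
c = -12482/-28462 ≈ 0.4386 J/(g·K)

c ≈ 0.439 J/(g·K)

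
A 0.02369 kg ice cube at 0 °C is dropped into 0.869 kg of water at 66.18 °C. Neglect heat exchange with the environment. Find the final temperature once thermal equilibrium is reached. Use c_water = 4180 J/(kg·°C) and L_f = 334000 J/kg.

T_f ≈ 62.3 °C

Let T be the final temperature. ΣQ_i = 0:
melt ice: 0.02369·334000 = 7912.5
  meltwater 0→T: 0.02369·4180·T = 99.02 T
  water: 3632.4(T − 66.18)
3731.4 T = 240394 − 7912.5 = 232481
T ≈ 62.30 °C (positive, so assuming full melt was valid).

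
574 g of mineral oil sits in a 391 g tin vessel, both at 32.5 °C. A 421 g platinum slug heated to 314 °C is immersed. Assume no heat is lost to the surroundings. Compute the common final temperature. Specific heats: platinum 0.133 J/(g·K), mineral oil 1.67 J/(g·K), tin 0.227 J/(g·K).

T_f ≈ 46.8 °C

Energy conservation, ΣQ = 0:
421*0.133*(T − 314) + 574*1.67*(T − 32.5) + 391*0.227*(T − 32.5) = 0
55.99(T − 314) + 958.58(T − 32.5) + 88.76(T − 32.5) = 0
1103.3 T = 51620
T = 51620 / 1103.3 = 46.8 °C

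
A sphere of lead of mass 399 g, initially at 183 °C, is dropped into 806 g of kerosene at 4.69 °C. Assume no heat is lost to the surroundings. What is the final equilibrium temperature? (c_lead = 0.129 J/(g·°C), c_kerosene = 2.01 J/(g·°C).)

T_f ≈ 10.2 °C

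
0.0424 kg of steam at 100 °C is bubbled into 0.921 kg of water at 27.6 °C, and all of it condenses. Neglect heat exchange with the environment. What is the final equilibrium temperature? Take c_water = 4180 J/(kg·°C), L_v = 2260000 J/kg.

Energy balance with sensible and latent terms:
latent heat released on condensation: 0.0424·2260000 = 95824
  condensate cools 100→T: 0.0424·4180·(T − 100) = 177.23(T − 100)
  original water: 3849.8(T − 27.6)
4027 T = 95824 + 17723 + 106254 = 219801
T ≈ 54.58 °C — below 100 °C, confirming all the steam condensed.

T_f ≈ 54.6 °C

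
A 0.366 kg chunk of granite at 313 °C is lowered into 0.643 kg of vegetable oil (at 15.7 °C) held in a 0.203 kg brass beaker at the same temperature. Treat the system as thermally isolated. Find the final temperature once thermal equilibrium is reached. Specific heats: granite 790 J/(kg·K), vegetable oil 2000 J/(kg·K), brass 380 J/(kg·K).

Conservation of energy gives ΣQ = 0:
0.366·790·(T − 313) + 0.643·2000·(T − 15.7) + 0.203·380·(T − 15.7) = 0
(289.14 + 1286 + 77.14) T = 289.14·313 + 1286·15.7 + 77.14·15.7
T = 111902/1652.3 ≈ 67.73 °C

T_f ≈ 67.7 °C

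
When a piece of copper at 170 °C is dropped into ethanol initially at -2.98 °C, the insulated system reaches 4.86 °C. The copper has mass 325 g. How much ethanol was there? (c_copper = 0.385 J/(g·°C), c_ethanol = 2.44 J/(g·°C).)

Taking heat into each body as positive, Σ m c ΔT = 0:
325·0.385·(4.86 − 170) + m·2.44·(4.86 − (-2.98)) = 0
19.13 m = 20663
m = 20663/19.13 ≈ 1080 g

m ≈ 1080 g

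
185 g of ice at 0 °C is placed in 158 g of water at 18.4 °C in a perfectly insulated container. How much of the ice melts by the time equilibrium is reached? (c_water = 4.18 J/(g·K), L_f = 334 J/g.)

m_melted ≈ 36.4 g

Cooling the water to 0 °C releases 158·4.18·18.4 = 12152 J.
To melt every bit of ice: 185·334 = 61790 J.
Since 12152 < 61790 J, not all the ice melts; equilibrium is at 0 °C.
m_melted·334 = 12152  ⇒  m_melted ≈ 36.38 g.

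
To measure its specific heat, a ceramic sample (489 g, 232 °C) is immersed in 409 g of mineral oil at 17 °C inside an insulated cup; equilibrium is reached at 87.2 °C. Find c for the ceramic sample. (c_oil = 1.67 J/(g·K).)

m_s c (T_s − T_f) = m_oil c_oil (T_f − T_0):
489×c×(232 − 87.2) = 409×1.67×(87.2 − 17)
70807 c = 47949  ⇒  c ≈ 0.6772 J/(g·K)

c ≈ 0.677 J/(g·K)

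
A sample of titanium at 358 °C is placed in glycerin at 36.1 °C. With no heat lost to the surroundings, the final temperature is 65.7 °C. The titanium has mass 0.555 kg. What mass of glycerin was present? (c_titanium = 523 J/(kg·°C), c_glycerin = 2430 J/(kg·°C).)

Heat lost by the titanium = heat gained by the glycerin:
0.555×523×(358 − 65.7) = m×2430×(65.7 − 36.1)
71928 m = 84844  ⇒  m ≈ 1.18 kg

m ≈ 1.18 kg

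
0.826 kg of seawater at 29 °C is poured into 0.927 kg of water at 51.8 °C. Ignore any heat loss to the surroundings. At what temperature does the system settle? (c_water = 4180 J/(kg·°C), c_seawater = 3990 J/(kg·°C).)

Setting the total heat transfer to zero:
0.927×4180×(T − 51.8) + 0.826×3990×(T − 29) = 0
7170.6 T = 296294
T ≈ 41.32 °C

T_f ≈ 41.3 °C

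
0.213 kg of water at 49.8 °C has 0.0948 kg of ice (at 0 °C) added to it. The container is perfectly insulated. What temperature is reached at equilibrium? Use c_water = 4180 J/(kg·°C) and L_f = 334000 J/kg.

T_f ≈ 9.9 °C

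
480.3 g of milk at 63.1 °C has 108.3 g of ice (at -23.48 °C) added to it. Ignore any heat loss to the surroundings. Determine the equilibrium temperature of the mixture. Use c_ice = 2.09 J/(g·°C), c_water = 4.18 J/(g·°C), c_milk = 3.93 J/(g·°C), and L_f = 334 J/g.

Conservation of energy gives ΣQ = 0:
ice -23.48→0 °C: 108.3·2.09·23.48 = 5314.6
  latent heat to melt: 108.3·334 = 36172
  warm the meltwater: 452.69 T
  milk: 1887.6(T − 63.1)
2340.3 T = 119106 − 41487 = 77619
T ≈ 33.17 °C (positive, so assuming full melt was valid).

T_f ≈ 33.2 °C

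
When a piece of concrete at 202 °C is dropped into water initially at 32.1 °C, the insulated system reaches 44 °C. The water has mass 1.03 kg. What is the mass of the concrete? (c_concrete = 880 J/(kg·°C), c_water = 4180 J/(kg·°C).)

m ≈ 0.368 kg

|Q_concrete| = |Q_water|:
m·880·(202 − 44) = 1.03·4180·(44 − 32.1)
139040 m = 51234  ⇒  m ≈ 0.3685 kg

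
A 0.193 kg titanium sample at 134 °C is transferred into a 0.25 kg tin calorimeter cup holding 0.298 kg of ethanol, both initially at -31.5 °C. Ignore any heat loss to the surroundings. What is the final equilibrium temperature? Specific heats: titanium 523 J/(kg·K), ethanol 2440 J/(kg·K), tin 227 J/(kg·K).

T_f ≈ -12.6 °C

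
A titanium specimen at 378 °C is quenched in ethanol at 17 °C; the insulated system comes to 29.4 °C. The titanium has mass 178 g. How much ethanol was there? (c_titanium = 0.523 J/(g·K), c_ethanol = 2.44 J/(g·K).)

|Q_titanium| = |Q_ethanol|:
178×0.523×(378 − 29.4) = m×2.44×(29.4 − 17)
30.26 m = 32453  ⇒  m ≈ 1073 g

m ≈ 1070 g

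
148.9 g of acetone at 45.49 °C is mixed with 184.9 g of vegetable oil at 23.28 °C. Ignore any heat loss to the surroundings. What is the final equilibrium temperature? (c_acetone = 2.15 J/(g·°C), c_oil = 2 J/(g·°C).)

|Q_acetone| = |Q_oil|:
148.9·2.15·(45.49 − T) = 184.9·2·(T − 23.28)
320.13(45.49 − T) = 369.8(T − 23.28)
689.93 T = 23172  ⇒  T ≈ 33.59 °C

T_f ≈ 33.6 °C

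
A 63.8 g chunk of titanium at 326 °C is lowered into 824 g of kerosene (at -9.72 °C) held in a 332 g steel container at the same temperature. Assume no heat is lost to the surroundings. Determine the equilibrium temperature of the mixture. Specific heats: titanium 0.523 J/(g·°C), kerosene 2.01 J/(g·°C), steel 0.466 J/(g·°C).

T_f ≈ -3.6 °C

Energy conservation, ΣQ = 0:
63.8·0.523·(T − 326) + 824·2.01·(T − (-9.72)) + 332·0.466·(T − (-9.72)) = 0
(33.37 + 1656.2 + 154.71) T = 33.37·326 + 1656.2·(-9.72) + 154.71·(-9.72)
T = -6724.7 / 1844.3 = -3.65 °C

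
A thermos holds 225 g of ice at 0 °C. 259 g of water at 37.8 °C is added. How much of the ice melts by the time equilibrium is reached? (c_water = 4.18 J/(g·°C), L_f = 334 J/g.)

m_melted ≈ 123 g

Cooling the water to 0 °C releases 259·4.18·37.8 = 40923 J.
Fully melting the ice requires m_ice L_f = 225·334 = 75150 J.
Since 40923 < 75150 J, not all the ice melts; equilibrium is at 0 °C.
m_melt = 40923 / L_f = 122.5 g.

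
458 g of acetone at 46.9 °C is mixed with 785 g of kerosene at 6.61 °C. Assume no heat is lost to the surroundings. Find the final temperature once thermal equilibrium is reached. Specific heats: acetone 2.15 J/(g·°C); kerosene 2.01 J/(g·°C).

T_f = Σ m_i c_i T_i / Σ m_i c_i:
T_f = (984.7*46.9 + 1577.8*6.61) / (984.7 + 1577.8)
    = 56612 / 2562.5 ≈ 22.09 °C

T_f ≈ 22.1 °C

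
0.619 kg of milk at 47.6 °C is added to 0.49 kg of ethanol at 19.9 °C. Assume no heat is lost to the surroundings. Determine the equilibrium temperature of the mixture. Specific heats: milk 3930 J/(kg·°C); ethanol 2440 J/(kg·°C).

T_f is the heat-capacity-weighted average of the initial temperatures:
T_f = (2432.7·47.6 + 1195.6·19.9) / (2432.7 + 1195.6)
    = 139588 / 3628.3 ≈ 38.47 °C

T_f ≈ 38.5 °C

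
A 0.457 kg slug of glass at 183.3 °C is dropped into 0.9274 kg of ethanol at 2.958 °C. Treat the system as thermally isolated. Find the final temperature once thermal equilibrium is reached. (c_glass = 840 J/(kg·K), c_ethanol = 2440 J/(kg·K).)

T_f ≈ 29.1 °C

T_f is the heat-capacity-weighted average of the initial temperatures:
T_f = (383.88*183.3 + 2262.9*2.958) / (383.88 + 2262.9)
    = 77059 / 2646.7 ≈ 29.11 °C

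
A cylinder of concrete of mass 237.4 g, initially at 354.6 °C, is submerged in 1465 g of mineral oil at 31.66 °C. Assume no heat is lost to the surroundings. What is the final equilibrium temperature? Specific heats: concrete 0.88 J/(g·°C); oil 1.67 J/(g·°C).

T_f ≈ 57.1 °C

Taking heat into each body as positive, Σ m c ΔT = 0:
237.4×0.88×(T − 354.6) + 1465×1.67×(T − 31.66) = 0
208.91(T − 354.6) + 2446.5(T − 31.66) = 0
(208.91 + 2446.5) T = 208.91×354.6 + 2446.5×31.66
T = 151538 / 2655.5 = 57.1 °C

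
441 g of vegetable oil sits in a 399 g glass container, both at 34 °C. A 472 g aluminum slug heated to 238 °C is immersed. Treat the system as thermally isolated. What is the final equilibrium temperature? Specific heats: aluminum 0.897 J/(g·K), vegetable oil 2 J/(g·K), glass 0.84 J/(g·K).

Conservation of energy gives ΣQ = 0:
472×0.897×(T − 238) + 441×2×(T − 34) + 399×0.84×(T − 34) = 0
423.38(T − 238) + 882(T − 34) + 335.16(T − 34) = 0
(423.38 + 882 + 335.16) T = 423.38×238 + 882×34 + 335.16×34
T = 142149 / 1640.5 = 86.6 °C

T_f ≈ 86.6 °C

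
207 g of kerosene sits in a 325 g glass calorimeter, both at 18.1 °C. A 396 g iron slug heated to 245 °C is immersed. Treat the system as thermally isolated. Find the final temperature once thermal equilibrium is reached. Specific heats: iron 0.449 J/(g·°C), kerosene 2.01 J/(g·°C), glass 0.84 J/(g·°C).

T_f ≈ 64.6 °C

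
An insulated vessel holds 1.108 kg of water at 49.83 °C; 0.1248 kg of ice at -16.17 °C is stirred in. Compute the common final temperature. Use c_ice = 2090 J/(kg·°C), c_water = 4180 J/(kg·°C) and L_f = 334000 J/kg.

T_f ≈ 35.9 °C

Sum of m c ΔT and latent-heat terms is zero:
warm ice to 0 °C: 0.1248×2090×(0 − (-16.17)) = 4217.7
  melt ice: 0.1248×334000 = 41683
  warm the meltwater: 521.66 T
  water: 4631.4(T − 49.83)
5153.1 T = 230785 − 45901 = 184884
T ≈ 35.88 °C. Since T > 0 °C, the all-ice-melts assumption holds.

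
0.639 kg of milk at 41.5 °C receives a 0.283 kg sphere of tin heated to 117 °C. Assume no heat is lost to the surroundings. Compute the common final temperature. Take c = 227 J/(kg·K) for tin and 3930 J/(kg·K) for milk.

Heat gained plus heat lost sum to zero:
0.283*227*(T − 117) + 0.639*3930*(T − 41.5) = 0
(64.24 + 2511.3) T = 64.24*117 + 2511.3*41.5
T ≈ 43.38 °C

T_f ≈ 43.4 °C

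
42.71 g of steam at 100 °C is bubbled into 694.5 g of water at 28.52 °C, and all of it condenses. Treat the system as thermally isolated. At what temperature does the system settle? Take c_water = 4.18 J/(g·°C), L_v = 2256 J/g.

Conservation of energy gives ΣQ = 0:
latent heat released on condensation: 42.71×2256 = 96354; condensate cools 100→T: 42.71×4.18×(T − 100) = 178.53(T − 100); original water: 2903(T − 28.52)
3081.5 T = 96354 + 17853 + 82794 = 197000
T ≈ 63.93 °C — below 100 °C, confirming all the steam condensed.

T_f ≈ 63.9 °C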